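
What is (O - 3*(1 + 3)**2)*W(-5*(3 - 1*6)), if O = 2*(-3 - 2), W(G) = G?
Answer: -870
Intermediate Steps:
O = -10 (O = 2*(-5) = -10)
(O - 3*(1 + 3)**2)*W(-5*(3 - 1*6)) = (-10 - 3*(1 + 3)**2)*(-5*(3 - 1*6)) = (-10 - 3*4**2)*(-5*(3 - 6)) = (-10 - 3*16)*(-5*(-3)) = (-10 - 48)*15 = -58*15 = -870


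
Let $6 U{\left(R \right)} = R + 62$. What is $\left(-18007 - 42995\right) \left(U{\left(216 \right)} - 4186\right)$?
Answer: $252527946$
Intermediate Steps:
$U{\left(R \right)} = \frac{31}{3} + \frac{R}{6}$ ($U{\left(R \right)} = \frac{R + 62}{6} = \frac{62 + R}{6} = \frac{31}{3} + \frac{R}{6}$)
$\left(-18007 - 42995\right) \left(U{\left(216 \right)} - 4186\right) = \left(-18007 - 42995\right) \left(\left(\frac{31}{3} + \frac{1}{6} \cdot 216\right) - 4186\right) = - 61002 \left(\left(\frac{31}{3} + 36\right) - 4186\right) = - 61002 \left(\frac{139}{3} - 4186\right) = \left(-61002\right) \left(- \frac{12419}{3}\right) = 252527946$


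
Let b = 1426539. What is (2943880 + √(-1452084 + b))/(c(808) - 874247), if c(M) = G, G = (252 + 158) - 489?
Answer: -1471940/437163 - I*√25545/874326 ≈ -3.367 - 0.0001828*I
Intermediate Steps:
G = -79 (G = 410 - 489 = -79)
c(M) = -79
(2943880 + √(-1452084 + b))/(c(808) - 874247) = (2943880 + √(-1452084 + 1426539))/(-79 - 874247) = (2943880 + √(-25545))/(-874326) = (2943880 + I*√25545)*(-1/874326) = -1471940/437163 - I*√25545/874326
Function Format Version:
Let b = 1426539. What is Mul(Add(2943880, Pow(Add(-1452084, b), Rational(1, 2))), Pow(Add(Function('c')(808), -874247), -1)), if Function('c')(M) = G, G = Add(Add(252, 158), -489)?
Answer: Add(Rational(-1471940, 437163), Mul(Rational(-1, 874326), I, Pow(25545, Rational(1, 2)))) ≈ Add(-3.3670, Mul(-0.00018280, I))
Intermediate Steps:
G = -79 (G = Add(410, -489) = -79)
Function('c')(M) = -79
Mul(Add(2943880, Pow(Add(-1452084, b), Rational(1, 2))), Pow(Add(Function('c')(808), -874247), -1)) = Mul(Add(2943880, Pow(Add(-1452084, 1426539), Rational(1, 2))), Pow(Add(-79, -874247), -1)) = Mul(Add(2943880, Pow(-25545, Rational(1, 2))), Pow(-874326, -1)) = Mul(Add(2943880, Mul(I, Pow(25545, Rational(1, 2)))), Rational(-1, 874326)) = Add(Rational(-1471940, 437163), Mul(Rational(-1, 874326), I, Pow(25545, Rational(1, 2))))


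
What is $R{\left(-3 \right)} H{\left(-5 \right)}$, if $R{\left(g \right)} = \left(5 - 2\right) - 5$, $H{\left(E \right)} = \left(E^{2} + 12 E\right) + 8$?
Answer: $54$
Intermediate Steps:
$H{\left(E \right)} = 8 + E^{2} + 12 E$
$R{\left(g \right)} = -2$ ($R{\left(g \right)} = \left(5 - 2\right) - 5 = 3 - 5 = -2$)
$R{\left(-3 \right)} H{\left(-5 \right)} = - 2 \left(8 + \left(-5\right)^{2} + 12 \left(-5\right)\right) = - 2 \left(8 + 25 - 60\right) = \left(-2\right) \left(-27\right) = 54$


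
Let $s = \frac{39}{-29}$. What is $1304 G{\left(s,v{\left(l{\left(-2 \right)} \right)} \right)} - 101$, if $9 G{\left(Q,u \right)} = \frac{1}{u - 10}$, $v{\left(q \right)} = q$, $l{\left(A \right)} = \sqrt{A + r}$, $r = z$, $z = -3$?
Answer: $- \frac{21697}{189} - \frac{1304 i \sqrt{5}}{945} \approx -114.8 - 3.0855 i$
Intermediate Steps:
$r = -3$
$s = - \frac{39}{29}$ ($s = 39 \left(- \frac{1}{29}\right) = - \frac{39}{29} \approx -1.3448$)
$l{\left(A \right)} = \sqrt{-3 + A}$ ($l{\left(A \right)} = \sqrt{A - 3} = \sqrt{-3 + A}$)
$G{\left(Q,u \right)} = \frac{1}{9 \left(-10 + u\right)}$ ($G{\left(Q,u \right)} = \frac{1}{9 \left(u - 10\right)} = \frac{1}{9 \left(-10 + u\right)}$)
$1304 G{\left(s,v{\left(l{\left(-2 \right)} \right)} \right)} - 101 = 1304 \frac{1}{9 \left(-10 + \sqrt{-3 - 2}\right)} - 101 = 1304 \frac{1}{9 \left(-10 + \sqrt{-5}\right)} - 101 = 1304 \frac{1}{9 \left(-10 + i \sqrt{5}\right)} - 101 = \frac{1304}{9 \left(-10 + i \sqrt{5}\right)} - 101 = -101 + \frac{1304}{9 \left(-10 + i \sqrt{5}\right)}$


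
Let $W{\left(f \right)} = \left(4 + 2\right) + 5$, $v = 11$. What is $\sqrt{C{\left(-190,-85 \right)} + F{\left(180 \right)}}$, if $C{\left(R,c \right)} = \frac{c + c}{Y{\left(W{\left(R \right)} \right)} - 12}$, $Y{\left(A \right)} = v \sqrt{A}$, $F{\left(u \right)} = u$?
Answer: $\frac{\sqrt{-2330 + 1980 \sqrt{11}}}{\sqrt{-12 + 11 \sqrt{11}}} \approx 13.155$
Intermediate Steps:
$W{\left(f \right)} = 11$ ($W{\left(f \right)} = 6 + 5 = 11$)
$Y{\left(A \right)} = 11 \sqrt{A}$
$C{\left(R,c \right)} = \frac{2 c}{-12 + 11 \sqrt{11}}$ ($C{\left(R,c \right)} = \frac{c + c}{11 \sqrt{11} - 12} = \frac{2 c}{-12 + 11 \sqrt{11}}$)
$\sqrt{C{\left(-190,-85 \right)} + F{\left(180 \right)}} = \sqrt{\left(\frac{24}{1187} \left(-85\right) + \frac{22}{1187} \left(-85\right) \sqrt{11}\right) + 180} = \sqrt{\left(- \frac{2040}{1187} - \frac{1870 \sqrt{11}}{1187}\right) + 180} = \sqrt{\frac{211620}{1187} - \frac{1870 \sqrt{11}}{1187}}$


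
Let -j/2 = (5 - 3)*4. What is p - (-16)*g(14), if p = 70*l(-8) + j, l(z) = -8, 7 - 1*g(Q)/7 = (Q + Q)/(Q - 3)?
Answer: -848/11 ≈ -77.091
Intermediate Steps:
g(Q) = 49 - 14*Q/(-3 + Q) (g(Q) = 49 - 7*(Q + Q)/(Q - 3) = 49 - 7*2*Q/(-3 + Q) = 49 - 14*Q/(-3 + Q))
j = -16 (j = -2*(5 - 3)*4 = -4*4 = -2*8 = -16)
p = -576 (p = 70*(-8) - 16 = -560 - 16 = -576)
p - (-16)*g(14) = -576 - (-16)*7*(-21 + 5*14)/(-3 + 14) = -576 - (-16)*7*(-21 + 70)/11 = -576 - (-16)*7*(1/11)*49 = -576 - (-16)*343/11 = -576 - 1*(-5488/11) = -576 + 5488/11 = -848/11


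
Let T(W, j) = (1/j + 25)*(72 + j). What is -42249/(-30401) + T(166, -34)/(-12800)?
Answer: 8702983869/6615257600 ≈ 1.3156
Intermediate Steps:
T(W, j) = (25 + 1/j)*(72 + j)
-42249/(-30401) + T(166, -34)/(-12800) = -42249/(-30401) + (1801 + 25*(-34) + 72/(-34))/(-12800) = -42249*(-1/30401) + (1801 - 850 + 72*(-1/34))*(-1/12800) = 42249/30401 + (1801 - 850 - 36/17)*(-1/12800) = 42249/30401 + (16131/17)*(-1/12800) = 42249/30401 - 16131/217600 = 8702983869/6615257600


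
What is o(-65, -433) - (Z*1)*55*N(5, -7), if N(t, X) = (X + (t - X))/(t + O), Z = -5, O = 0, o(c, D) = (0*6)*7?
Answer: 275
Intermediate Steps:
o(c, D) = 0 (o(c, D) = 0*7 = 0)
N(t, X) = 1 (N(t, X) = (X + (t - X))/(t + 0) = t/t = 1)
o(-65, -433) - (Z*1)*55*N(5, -7) = 0 - -5*1*55 = 0 - (-5*55) = 0 - (-275) = 0 - 1*(-275) = 0 + 275 = 275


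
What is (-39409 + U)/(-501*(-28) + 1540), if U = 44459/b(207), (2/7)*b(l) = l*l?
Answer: -513928903/203022288 ≈ -2.5314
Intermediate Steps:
b(l) = 7*l**2/2 (b(l) = 7*(l*l)/2 = 7*l**2/2)
U = 3866/13041 (U = 44459/(((7/2)*207**2)) = 44459/(((7/2)*42849)) = 44459/(299943/2) = 44459*(2/299943) = 3866/13041 ≈ 0.29645)
(-39409 + U)/(-501*(-28) + 1540) = (-39409 + 3866/13041)/(-501*(-28) + 1540) = -513928903/(13041*(14028 + 1540)) = -513928903/13041/15568 = -513928903/13041*1/15568 = -513928903/203022288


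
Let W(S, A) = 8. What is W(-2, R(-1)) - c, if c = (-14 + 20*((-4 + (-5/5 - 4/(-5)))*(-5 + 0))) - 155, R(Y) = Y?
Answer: -243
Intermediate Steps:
c = 251 (c = (-14 + 20*((-4 + (-5*1/5 - 4*(-1/5)))*(-5))) - 155 = (-14 + 20*((-4 + (-1 + 4/5))*(-5))) - 155 = (-14 + 20*((-4 - 1/5)*(-5))) - 155 = (-14 + 20*(-21/5*(-5))) - 155 = (-14 + 20*21) - 155 = (-14 + 420) - 155 = 406 - 155 = 251)
W(-2, R(-1)) - c = 8 - 1*251 = 8 - 251 = -243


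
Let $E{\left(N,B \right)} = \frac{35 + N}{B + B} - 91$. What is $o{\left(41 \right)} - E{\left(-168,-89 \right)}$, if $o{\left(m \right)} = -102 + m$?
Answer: $\frac{5207}{178} \approx 29.253$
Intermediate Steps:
$E{\left(N,B \right)} = -91 + \frac{35 + N}{2 B}$ ($E{\left(N,B \right)} = \frac{35 + N}{2 B} - 91 = -91 + \frac{35 + N}{2 B}$)
$o{\left(41 \right)} - E{\left(-168,-89 \right)} = \left(-102 + 41\right) - \frac{35 - 168 - -16198}{2 \left(-89\right)} = -61 - \frac{1}{2} \left(- \frac{1}{89}\right) \left(35 - 168 + 16198\right) = -61 - \frac{1}{2} \left(- \frac{1}{89}\right) 16065 = -61 - - \frac{16065}{178} = -61 + \frac{16065}{178} = \frac{5207}{178}$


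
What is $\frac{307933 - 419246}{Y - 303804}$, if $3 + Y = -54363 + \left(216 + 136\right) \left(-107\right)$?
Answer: $\frac{111313}{395834} \approx 0.28121$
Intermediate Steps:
$Y = -92030$ ($Y = -3 - \left(54363 - \left(216 + 136\right) \left(-107\right)\right) = -3 + \left(-54363 + 352 \left(-107\right)\right) = -3 - 92027 = -92030$)
$\frac{307933 - 419246}{Y - 303804} = \frac{307933 - 419246}{-92030 - 303804} = - \frac{111313}{-395834} = \left(-111313\right) \left(- \frac{1}{395834}\right) = \frac{111313}{395834}$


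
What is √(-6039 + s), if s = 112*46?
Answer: I*√887 ≈ 29.783*I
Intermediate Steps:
s = 5152
√(-6039 + s) = √(-6039 + 5152) = √(-887) = I*√887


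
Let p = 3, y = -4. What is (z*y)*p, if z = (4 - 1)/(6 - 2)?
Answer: -9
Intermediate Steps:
z = 3/4 ≈ 0.75000
(z*y)*p = ((3/4)*(-4))*3 = -3*3 = -9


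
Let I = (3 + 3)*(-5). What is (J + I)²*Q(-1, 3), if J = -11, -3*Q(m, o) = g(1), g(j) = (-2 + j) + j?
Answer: 0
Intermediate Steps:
g(j) = -2 + 2*j
Q(m, o) = 0 (Q(m, o) = -(-2 + 2*1)/3 = -(-2 + 2)/3 = -⅓*0 = 0)
I = -30 (I = 6*(-5) = -30)
(J + I)²*Q(-1, 3) = (-11 - 30)²*0 = (-41)²*0 = 1681*0 = 0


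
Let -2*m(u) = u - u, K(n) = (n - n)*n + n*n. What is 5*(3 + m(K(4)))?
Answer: 15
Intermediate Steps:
K(n) = n² (K(n) = 0*n + n² = 0 + n² = n²)
m(u) = 0 (m(u) = -(u - u)/2 = -½*0 = 0)
5*(3 + m(K(4))) = 5*(3 + 0) = 5*3 = 15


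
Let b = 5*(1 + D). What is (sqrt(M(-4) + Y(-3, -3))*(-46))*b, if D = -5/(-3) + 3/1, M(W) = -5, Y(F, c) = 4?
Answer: -3910*I/3 ≈ -1303.3*I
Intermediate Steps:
D = 14/3 (D = -5*(-1/3) + 3*1 = 5/3 + 3 = 14/3 ≈ 4.6667)
b = 85/3 (b = 5*(1 + 14/3) = 5*(17/3) = 85/3 ≈ 28.333)
(sqrt(M(-4) + Y(-3, -3))*(-46))*b = (sqrt(-5 + 4)*(-46))*(85/3) = (sqrt(-1)*(-46))*(85/3) = (I*(-46))*(85/3) = -46*I*(85/3) = -3910*I/3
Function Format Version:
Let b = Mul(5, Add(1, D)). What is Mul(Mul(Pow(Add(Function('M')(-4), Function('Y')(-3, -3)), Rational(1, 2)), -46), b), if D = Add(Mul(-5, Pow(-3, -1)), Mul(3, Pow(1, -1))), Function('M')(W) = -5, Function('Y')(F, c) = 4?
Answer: Mul(Rational(-3910, 3), I) ≈ Mul(-1303.3, I)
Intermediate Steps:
D = Rational(14, 3) (D = Add(Mul(-5, Rational(-1, 3)), Mul(3, 1)) = Add(Rational(5, 3), 3) = Rational(14, 3) ≈ 4.6667)
b = Rational(85, 3) (b = Mul(5, Add(1, Rational(14, 3))) = Mul(5, Rational(17, 3)) = Rational(85, 3) ≈ 28.333)
Mul(Mul(Pow(Add(Function('M')(-4), Function('Y')(-3, -3)), Rational(1, 2)), -46), b) = Mul(Mul(Pow(Add(-5, 4), Rational(1, 2)), -46), Rational(85, 3)) = Mul(Mul(Pow(-1, Rational(1, 2)), -46), Rational(85, 3)) = Mul(Mul(I, -46), Rational(85, 3)) = Mul(Mul(-46, I), Rational(85, 3)) = Mul(Rational(-3910, 3), I)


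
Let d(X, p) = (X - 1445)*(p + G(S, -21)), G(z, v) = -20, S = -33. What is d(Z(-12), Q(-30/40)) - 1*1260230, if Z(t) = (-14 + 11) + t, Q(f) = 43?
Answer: -1293810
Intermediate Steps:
Z(t) = -3 + t
d(X, p) = (-1445 + X)*(-20 + p) (d(X, p) = (X - 1445)*(p - 20) = (-1445 + X)*(-20 + p))
d(Z(-12), Q(-30/40)) - 1*1260230 = (28900 - 1445*43 - 20*(-3 - 12) + (-3 - 12)*43) - 1*1260230 = (28900 - 62135 - 20*(-15) - 15*43) - 1260230 = (28900 - 62135 + 300 - 645) - 1260230 = -33580 - 1260230 = -1293810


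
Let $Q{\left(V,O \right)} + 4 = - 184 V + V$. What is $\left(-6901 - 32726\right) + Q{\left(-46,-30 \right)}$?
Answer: $-31213$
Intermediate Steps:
$Q{\left(V,O \right)} = -4 - 183 V$ ($Q{\left(V,O \right)} = -4 + \left(- 184 V + V\right) = -4 - 183 V$)
$\left(-6901 - 32726\right) + Q{\left(-46,-30 \right)} = \left(-6901 - 32726\right) - -8414 = -39627 + \left(-4 + 8418\right) = -39627 + 8414 = -31213$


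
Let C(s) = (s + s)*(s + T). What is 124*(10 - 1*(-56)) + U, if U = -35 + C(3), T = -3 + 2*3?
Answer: 8185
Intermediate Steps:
T = 3 (T = -3 + 6 = 3)
C(s) = 2*s*(3 + s) (C(s) = (s + s)*(s + 3) = (2*s)*(3 + s) = 2*s*(3 + s))
U = 1 (U = -35 + 2*3*(3 + 3) = -35 + 2*3*6 = -35 + 36 = 1)
124*(10 - 1*(-56)) + U = 124*(10 - 1*(-56)) + 1 = 124*(10 + 56) + 1 = 124*66 + 1 = 8184 + 1 = 8185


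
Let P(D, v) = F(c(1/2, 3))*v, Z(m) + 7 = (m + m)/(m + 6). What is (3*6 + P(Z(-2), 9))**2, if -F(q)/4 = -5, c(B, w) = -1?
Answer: 39204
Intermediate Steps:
Z(m) = -7 + 2*m/(6 + m) (Z(m) = -7 + (m + m)/(m + 6) = -7 + (2*m)/(6 + m) = -7 + 2*m/(6 + m))
F(q) = 20 (F(q) = -4*(-5) = 20)
P(D, v) = 20*v
(3*6 + P(Z(-2), 9))**2 = (3*6 + 20*9)**2 = (18 + 180)**2 = 198**2 = 39204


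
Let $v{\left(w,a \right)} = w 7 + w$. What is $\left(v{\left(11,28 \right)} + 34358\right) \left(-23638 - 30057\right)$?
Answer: $-1849577970$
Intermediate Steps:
$v{\left(w,a \right)} = 8 w$ ($v{\left(w,a \right)} = 7 w + w = 8 w$)
$\left(v{\left(11,28 \right)} + 34358\right) \left(-23638 - 30057\right) = \left(8 \cdot 11 + 34358\right) \left(-23638 - 30057\right) = \left(88 + 34358\right) \left(-53695\right) = 34446 \left(-53695\right) = -1849577970$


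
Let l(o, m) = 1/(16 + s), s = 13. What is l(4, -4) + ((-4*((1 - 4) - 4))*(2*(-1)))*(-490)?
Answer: 795761/29 ≈ 27440.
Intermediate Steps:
l(o, m) = 1/29 (l(o, m) = 1/(16 + 13) = 1/29)
l(4, -4) + ((-4*((1 - 4) - 4))*(2*(-1)))*(-490) = 1/29 + ((-4*((1 - 4) - 4))*(2*(-1)))*(-490) = 1/29 + (-4*(-3 - 4)*(-2))*(-490) = 1/29 + (-4*(-7)*(-2))*(-490) = 1/29 + (28*(-2))*(-490) = 1/29 - 56*(-490) = 1/29 + 27440 = 795761/29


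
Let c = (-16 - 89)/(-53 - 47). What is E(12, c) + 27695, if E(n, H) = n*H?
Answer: 138538/5 ≈ 27708.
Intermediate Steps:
c = 21/20 (c = -105/(-100) = -105*(-1/100) = 21/20 ≈ 1.0500)
E(n, H) = H*n
E(12, c) + 27695 = (21/20)*12 + 27695 = 63/5 + 27695 = 138538/5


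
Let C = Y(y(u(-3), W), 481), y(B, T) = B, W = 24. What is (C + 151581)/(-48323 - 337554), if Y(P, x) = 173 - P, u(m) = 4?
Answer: -151750/385877 ≈ -0.39326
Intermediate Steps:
C = 169 (C = 173 - 1*4 = 173 - 4 = 169)
(C + 151581)/(-48323 - 337554) = (169 + 151581)/(-48323 - 337554) = 151750/(-385877) = 151750*(-1/385877) = -151750/385877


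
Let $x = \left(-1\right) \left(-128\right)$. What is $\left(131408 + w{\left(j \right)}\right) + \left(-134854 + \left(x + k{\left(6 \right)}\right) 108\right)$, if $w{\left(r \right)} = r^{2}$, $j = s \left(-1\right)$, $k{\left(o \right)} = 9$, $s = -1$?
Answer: $11351$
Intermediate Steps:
$x = 128$
$j = 1$ ($j = \left(-1\right) \left(-1\right) = 1$)
$\left(131408 + w{\left(j \right)}\right) + \left(-134854 + \left(x + k{\left(6 \right)}\right) 108\right) = \left(131408 + 1^{2}\right) - \left(134854 - \left(128 + 9\right) 108\right) = \left(131408 + 1\right) + \left(-134854 + 137 \cdot 108\right) = 131409 + \left(-134854 + 14796\right) = 131409 - 120058 = 11351$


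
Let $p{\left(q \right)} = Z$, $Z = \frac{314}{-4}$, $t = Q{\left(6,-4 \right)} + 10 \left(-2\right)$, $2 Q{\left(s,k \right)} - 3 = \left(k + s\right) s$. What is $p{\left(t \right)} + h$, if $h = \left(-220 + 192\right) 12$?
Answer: $- \frac{829}{2} \approx -414.5$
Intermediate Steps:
$Q{\left(s,k \right)} = \frac{3}{2} + \frac{s \left(k + s\right)}{2}$ ($Q{\left(s,k \right)} = \frac{3}{2} + \frac{\left(k + s\right) s}{2} = \frac{3}{2} + \frac{s \left(k + s\right)}{2}$)
$t = - \frac{25}{2}$ ($t = \left(\frac{3}{2} + \frac{6^{2}}{2} + \frac{1}{2} \left(-4\right) 6\right) + 10 \left(-2\right) = \left(\frac{3}{2} + \frac{1}{2} \cdot 36 - 12\right) - 20 = \left(\frac{3}{2} + 18 - 12\right) - 20 = \frac{15}{2} - 20 = - \frac{25}{2} \approx -12.5$)
$Z = - \frac{157}{2}$ ($Z = 314 \left(- \frac{1}{4}\right) = - \frac{157}{2} \approx -78.5$)
$p{\left(q \right)} = - \frac{157}{2}$
$h = -336$ ($h = \left(-28\right) 12 = -336$)
$p{\left(t \right)} + h = - \frac{157}{2} - 336 = - \frac{829}{2}$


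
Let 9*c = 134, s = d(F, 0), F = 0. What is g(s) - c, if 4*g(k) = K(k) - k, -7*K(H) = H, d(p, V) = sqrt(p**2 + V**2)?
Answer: -134/9 ≈ -14.889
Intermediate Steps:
d(p, V) = sqrt(V**2 + p**2)
K(H) = -H/7
s = 0 (s = sqrt(0**2 + 0**2) = sqrt(0 + 0) = sqrt(0) = 0)
g(k) = -2*k/7 (g(k) = (-k/7 - k)/4 = (-8*k/7)/4 = -2*k/7)
c = 134/9 (c = (1/9)*134 = 134/9 ≈ 14.889)
g(s) - c = -2/7*0 - 1*134/9 = 0 - 134/9 = -134/9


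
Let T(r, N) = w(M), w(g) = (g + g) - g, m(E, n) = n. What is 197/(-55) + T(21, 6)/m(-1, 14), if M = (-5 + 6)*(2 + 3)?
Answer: -2483/770 ≈ -3.2247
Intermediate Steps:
M = 5 (M = 1*5 = 5)
w(g) = g (w(g) = 2*g - g = g)
T(r, N) = 5
197/(-55) + T(21, 6)/m(-1, 14) = 197/(-55) + 5/14 = 197*(-1/55) + 5*(1/14) = -197/55 + 5/14 = -2483/770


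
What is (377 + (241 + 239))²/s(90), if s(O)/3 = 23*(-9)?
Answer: -734449/621 ≈ -1182.7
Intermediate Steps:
s(O) = -621 (s(O) = 3*(23*(-9)) = 3*(-207) = -621)
(377 + (241 + 239))²/s(90) = (377 + (241 + 239))²/(-621) = (377 + 480)²*(-1/621) = 857²*(-1/621) = 734449*(-1/621) = -734449/621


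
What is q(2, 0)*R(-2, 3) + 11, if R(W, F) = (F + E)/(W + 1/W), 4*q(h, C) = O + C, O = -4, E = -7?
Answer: 47/5 ≈ 9.4000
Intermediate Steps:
q(h, C) = -1 + C/4 (q(h, C) = (-4 + C)/4 = -1 + C/4)
R(W, F) = (-7 + F)/(W + 1/W) (R(W, F) = (F - 7)/(W + 1/W) = (-7 + F)/(W + 1/W))
q(2, 0)*R(-2, 3) + 11 = (-1 + (¼)*0)*(-2*(-7 + 3)/(1 + (-2)²)) + 11 = (-1 + 0)*(-2*(-4)/(1 + 4)) + 11 = -(-2)*(-4)/5 + 11 = -1*8/5 + 11 = -8/5 + 11 = 47/5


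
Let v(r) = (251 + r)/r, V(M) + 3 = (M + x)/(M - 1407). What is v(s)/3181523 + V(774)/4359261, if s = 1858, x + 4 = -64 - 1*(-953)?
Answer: -5070899118785/5437209966112287114 ≈ -9.3263e-7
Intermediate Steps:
x = 885 (x = -4 + (-64 - 1*(-953)) = -4 + (-64 + 953) = -4 + 889 = 885)
V(M) = -3 + (885 + M)/(-1407 + M) (V(M) = -3 + (M + 885)/(M - 1407) = -3 + (885 + M)/(-1407 + M))
v(r) = (251 + r)/r
v(s)/3181523 + V(774)/4359261 = ((251 + 1858)/1858)/3181523 + (2*(2553 - 1*774)/(-1407 + 774))/4359261 = ((1/1858)*2109)*(1/3181523) + (2*(2553 - 774)/(-633))*(1/4359261) = (2109/1858)*(1/3181523) + (2*(-1/633)*1779)*(1/4359261) = 2109/5911269734 - 1186/211*1/4359261 = 2109/5911269734 - 1186/919804071 = -5070899118785/5437209966112287114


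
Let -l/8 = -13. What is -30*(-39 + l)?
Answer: -1950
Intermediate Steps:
l = 104 (l = -8*(-13) = 104)
-30*(-39 + l) = -30*(-39 + 104) = -30*65 = -1950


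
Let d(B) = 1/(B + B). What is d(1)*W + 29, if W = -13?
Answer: 45/2 ≈ 22.500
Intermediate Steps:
d(B) = 1/(2*B)
d(1)*W + 29 = ((½)/1)*(-13) + 29 = ((½)*1)*(-13) + 29 = (½)*(-13) + 29 = -13/2 + 29 = 45/2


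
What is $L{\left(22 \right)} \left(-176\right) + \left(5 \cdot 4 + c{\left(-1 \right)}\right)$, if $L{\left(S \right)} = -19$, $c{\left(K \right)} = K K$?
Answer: $3365$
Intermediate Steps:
$c{\left(K \right)} = K^{2}$
$L{\left(22 \right)} \left(-176\right) + \left(5 \cdot 4 + c{\left(-1 \right)}\right) = \left(-19\right) \left(-176\right) + \left(5 \cdot 4 + \left(-1\right)^{2}\right) = 3344 + \left(20 + 1\right) = 3344 + 21 = 3365$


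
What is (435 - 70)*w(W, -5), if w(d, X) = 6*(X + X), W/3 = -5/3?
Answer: -21900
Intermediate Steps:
W = -5 (W = 3*(-5/3) = -5)
w(d, X) = 12*X (w(d, X) = 6*(2*X) = 12*X)
(435 - 70)*w(W, -5) = (435 - 70)*(12*(-5)) = 365*(-60) = -21900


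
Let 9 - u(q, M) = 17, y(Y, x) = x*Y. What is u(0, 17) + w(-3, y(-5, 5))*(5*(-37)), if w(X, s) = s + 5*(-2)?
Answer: 6467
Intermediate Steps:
y(Y, x) = Y*x
u(q, M) = -8 (u(q, M) = 9 - 1*17 = 9 - 17 = -8)
w(X, s) = -10 + s (w(X, s) = s - 10 = -10 + s)
u(0, 17) + w(-3, y(-5, 5))*(5*(-37)) = -8 + (-10 - 5*5)*(5*(-37)) = -8 + (-10 - 25)*(-185) = -8 - 35*(-185) = -8 + 6475 = 6467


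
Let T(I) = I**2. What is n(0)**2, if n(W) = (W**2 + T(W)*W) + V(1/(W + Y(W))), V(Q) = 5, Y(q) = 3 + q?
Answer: 25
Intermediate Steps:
n(W) = 5 + W**2 + W**3 (n(W) = (W**2 + W**2*W) + 5 = (W**2 + W**3) + 5 = 5 + W**2 + W**3)
n(0)**2 = (5 + 0**2 + 0**3)**2 = (5 + 0 + 0)**2 = 5**2 = 25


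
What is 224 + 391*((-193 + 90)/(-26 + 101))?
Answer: -23473/75 ≈ -312.97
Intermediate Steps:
224 + 391*((-193 + 90)/(-26 + 101)) = 224 + 391*(-103/75) = 224 - 40273/75 = -23473/75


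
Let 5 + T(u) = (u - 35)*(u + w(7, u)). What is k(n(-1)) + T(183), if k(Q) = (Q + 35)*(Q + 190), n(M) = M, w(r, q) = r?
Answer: 34541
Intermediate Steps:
k(Q) = (35 + Q)*(190 + Q)
T(u) = -5 + (-35 + u)*(7 + u) (T(u) = -5 + (u - 35)*(u + 7) = -5 + (-35 + u)*(7 + u))
k(n(-1)) + T(183) = (6650 + (-1)² + 225*(-1)) + (-250 + 183² - 28*183) = (6650 + 1 - 225) + (-250 + 33489 - 5124) = 6426 + 28115 = 34541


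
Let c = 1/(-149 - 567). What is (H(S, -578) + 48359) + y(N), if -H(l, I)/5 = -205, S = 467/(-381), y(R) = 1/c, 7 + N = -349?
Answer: 48668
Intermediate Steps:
c = -1/716 (c = 1/(-716) = -1/716 ≈ -0.0013966)
N = -356 (N = -7 - 349 = -356)
y(R) = -716 (y(R) = 1/(-1/716) = -716)
S = -467/381 (S = 467*(-1/381) = -467/381 ≈ -1.2257)
H(l, I) = 1025 (H(l, I) = -5*(-205) = 1025)
(H(S, -578) + 48359) + y(N) = (1025 + 48359) - 716 = 49384 - 716 = 48668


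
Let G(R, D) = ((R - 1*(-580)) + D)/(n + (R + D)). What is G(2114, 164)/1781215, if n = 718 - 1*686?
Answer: 1429/2057303325 ≈ 6.9460e-7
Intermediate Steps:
n = 32 (n = 718 - 686 = 32)
G(R, D) = (580 + D + R)/(32 + D + R) (G(R, D) = ((R - 1*(-580)) + D)/(32 + (R + D)) = ((R + 580) + D)/(32 + (D + R)) = ((580 + R) + D)/(32 + D + R) = (580 + D + R)/(32 + D + R))
G(2114, 164)/1781215 = ((580 + 164 + 2114)/(32 + 164 + 2114))/1781215 = (2858/2310)*(1/1781215) = ((1/2310)*2858)*(1/1781215) = (1429/1155)*(1/1781215) = 1429/2057303325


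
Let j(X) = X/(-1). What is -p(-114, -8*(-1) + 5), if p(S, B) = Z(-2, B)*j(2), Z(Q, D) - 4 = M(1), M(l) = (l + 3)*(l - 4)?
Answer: -16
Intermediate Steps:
j(X) = -X (j(X) = X*(-1) = -X)
M(l) = (-4 + l)*(3 + l) (M(l) = (3 + l)*(-4 + l) = (-4 + l)*(3 + l))
Z(Q, D) = -8 (Z(Q, D) = 4 + (-12 + 1² - 1*1) = 4 + (-12 + 1 - 1) = 4 - 12 = -8)
p(S, B) = 16 (p(S, B) = -(-8)*2 = -8*(-2) = 16)
-p(-114, -8*(-1) + 5) = -1*16 = -16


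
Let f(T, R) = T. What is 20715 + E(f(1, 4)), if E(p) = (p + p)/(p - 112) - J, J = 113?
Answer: 2286820/111 ≈ 20602.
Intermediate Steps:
E(p) = -113 + 2*p/(-112 + p) (E(p) = (p + p)/(p - 112) - 1*113 = (2*p)/(-112 + p) - 113 = 2*p/(-112 + p) - 113 = -113 + 2*p/(-112 + p))
20715 + E(f(1, 4)) = 20715 + (12656 - 111*1)/(-112 + 1) = 20715 + (12656 - 111)/(-111) = 20715 - 1/111*12545 = 20715 - 12545/111 = 2286820/111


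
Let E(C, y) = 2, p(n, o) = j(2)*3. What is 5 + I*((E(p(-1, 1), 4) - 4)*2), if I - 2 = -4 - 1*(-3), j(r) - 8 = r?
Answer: 1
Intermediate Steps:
j(r) = 8 + r
p(n, o) = 30 (p(n, o) = (8 + 2)*3 = 10*3 = 30)
I = 1 (I = 2 + (-4 - 1*(-3)) = 2 + (-4 + 3) = 2 - 1 = 1)
5 + I*((E(p(-1, 1), 4) - 4)*2) = 5 + 1*((2 - 4)*2) = 5 + 1*(-2*2) = 5 + 1*(-4) = 5 - 4 = 1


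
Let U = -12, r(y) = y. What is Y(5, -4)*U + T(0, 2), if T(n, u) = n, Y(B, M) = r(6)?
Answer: -72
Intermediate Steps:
Y(B, M) = 6
Y(5, -4)*U + T(0, 2) = 6*(-12) + 0 = -72 + 0 = -72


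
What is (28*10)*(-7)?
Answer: -1960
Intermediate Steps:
(28*10)*(-7) = 280*(-7) = -1960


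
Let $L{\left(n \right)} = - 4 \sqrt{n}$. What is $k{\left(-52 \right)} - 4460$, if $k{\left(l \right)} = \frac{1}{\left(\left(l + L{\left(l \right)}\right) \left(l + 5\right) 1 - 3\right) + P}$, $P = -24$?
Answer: $\frac{- 1676960 \sqrt{13} + 10779819 i}{- 2417 i + 376 \sqrt{13}} \approx -4460.0 - 0.00017643 i$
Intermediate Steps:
$k{\left(l \right)} = \frac{1}{-27 + \left(5 + l\right) \left(l - 4 \sqrt{l}\right)}$ ($k{\left(l \right)} = \frac{1}{\left(\left(l - 4 \sqrt{l}\right) \left(l + 5\right) 1 - 3\right) - 24} = \frac{1}{\left(\left(l - 4 \sqrt{l}\right) \left(5 + l\right) 1 - 3\right) - 24} = \frac{1}{\left(\left(5 + l\right) \left(l - 4 \sqrt{l}\right) 1 - 3\right) - 24} = \frac{1}{\left(\left(5 + l\right) \left(l - 4 \sqrt{l}\right) - 3\right) - 24} = \frac{1}{\left(-3 + \left(5 + l\right) \left(l - 4 \sqrt{l}\right)\right) - 24} = \frac{1}{-27 + \left(5 + l\right) \left(l - 4 \sqrt{l}\right)}$)
$k{\left(-52 \right)} - 4460 = \frac{1}{-27 + \left(-52\right)^{2} - 20 \sqrt{-52} - 4 \left(-52\right)^{\frac{3}{2}} + 5 \left(-52\right)} - 4460 = \frac{1}{-27 + 2704 - 20 \cdot 2 i \sqrt{13} - 4 \left(- 104 i \sqrt{13}\right) - 260} - 4460 = \frac{1}{-27 + 2704 - 40 i \sqrt{13} + 416 i \sqrt{13} - 260} - 4460 = \frac{1}{2417 + 376 i \sqrt{13}} - 4460 = -4460 + \frac{1}{2417 + 376 i \sqrt{13}}$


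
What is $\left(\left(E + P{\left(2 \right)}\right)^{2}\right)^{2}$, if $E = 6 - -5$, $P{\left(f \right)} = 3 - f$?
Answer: $20736$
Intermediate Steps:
$E = 11$ ($E = 6 + 5 = 11$)
$\left(\left(E + P{\left(2 \right)}\right)^{2}\right)^{2} = \left(\left(11 + \left(3 - 2\right)\right)^{2}\right)^{2} = \left(\left(11 + 1\right)^{2}\right)^{2} = \left(12^{2}\right)^{2} = 144^{2} = 20736$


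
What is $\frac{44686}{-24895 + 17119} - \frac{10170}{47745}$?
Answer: $- \frac{24584611}{4125168} \approx -5.9597$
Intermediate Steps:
$\frac{44686}{-24895 + 17119} - \frac{10170}{47745} = \frac{44686}{-7776} - \frac{226}{1061} = 44686 \left(- \frac{1}{7776}\right) - \frac{226}{1061} = - \frac{22343}{3888} - \frac{226}{1061} = - \frac{24584611}{4125168}$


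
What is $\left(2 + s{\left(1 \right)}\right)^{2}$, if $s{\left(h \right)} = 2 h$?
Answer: $16$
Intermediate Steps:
$\left(2 + s{\left(1 \right)}\right)^{2} = \left(2 + 2 \cdot 1\right)^{2} = \left(2 + 2\right)^{2} = 4^{2} = 16$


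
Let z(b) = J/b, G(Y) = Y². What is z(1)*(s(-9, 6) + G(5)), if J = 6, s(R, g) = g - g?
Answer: 150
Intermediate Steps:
s(R, g) = 0
z(b) = 6/b
z(1)*(s(-9, 6) + G(5)) = (6/1)*(0 + 5²) = (6*1)*(0 + 25) = 6*25 = 150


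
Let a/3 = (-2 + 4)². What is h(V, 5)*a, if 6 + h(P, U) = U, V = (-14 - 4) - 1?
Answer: -12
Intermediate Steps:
V = -19 (V = -18 - 1 = -19)
h(P, U) = -6 + U
a = 12 (a = 3*(-2 + 4)² = 3*2² = 3*4 = 12)
h(V, 5)*a = (-6 + 5)*12 = -1*12 = -12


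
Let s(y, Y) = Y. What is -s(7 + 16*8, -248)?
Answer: 248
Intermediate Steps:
-s(7 + 16*8, -248) = -1*(-248) = 248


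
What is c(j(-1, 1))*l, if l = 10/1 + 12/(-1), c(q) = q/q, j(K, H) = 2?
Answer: -2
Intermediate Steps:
c(q) = 1
l = -2 (l = 10*1 + 12*(-1) = 10 - 12 = -2)
c(j(-1, 1))*l = 1*(-2) = -2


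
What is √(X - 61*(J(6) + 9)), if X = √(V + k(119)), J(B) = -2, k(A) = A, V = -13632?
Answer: √(-427 + I*√13513) ≈ 2.7875 + 20.851*I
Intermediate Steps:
X = I*√13513 (X = √(-13632 + 119) = √(-13513) = I*√13513 ≈ 116.25*I)
√(X - 61*(J(6) + 9)) = √(I*√13513 - 61*(-2 + 9)) = √(I*√13513 - 61*7) = √(I*√13513 - 427) = √(-427 + I*√13513)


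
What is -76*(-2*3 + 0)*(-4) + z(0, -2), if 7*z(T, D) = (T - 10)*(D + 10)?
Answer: -12848/7 ≈ -1835.4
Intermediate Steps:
z(T, D) = (-10 + T)*(10 + D)/7 (z(T, D) = ((T - 10)*(D + 10))/7 = ((-10 + T)*(10 + D))/7 = (-10 + T)*(10 + D)/7)
-76*(-2*3 + 0)*(-4) + z(0, -2) = -76*(-2*3 + 0)*(-4) + (-100/7 - 10/7*(-2) + (10/7)*0 + (1/7)*(-2)*0) = -76*(-6 + 0)*(-4) + (-100/7 + 20/7 + 0 + 0) = -(-456)*(-4) - 80/7 = -76*24 - 80/7 = -1824 - 80/7 = -12848/7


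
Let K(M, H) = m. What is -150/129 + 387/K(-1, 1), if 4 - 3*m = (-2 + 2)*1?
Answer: 49723/172 ≈ 289.09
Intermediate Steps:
m = 4/3 (m = 4/3 - (-2 + 2)/3 = 4/3 - 0 = 4/3 - ⅓*0 = 4/3 + 0 = 4/3 ≈ 1.3333)
K(M, H) = 4/3
-150/129 + 387/K(-1, 1) = -150/129 + 387/(4/3) = -150*1/129 + 387*(¾) = -50/43 + 1161/4 = 49723/172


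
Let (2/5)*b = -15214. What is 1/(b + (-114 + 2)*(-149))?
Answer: -1/21347 ≈ -4.6845e-5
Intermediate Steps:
b = -38035 (b = (5/2)*(-15214) = -38035)
1/(b + (-114 + 2)*(-149)) = 1/(-38035 + (-114 + 2)*(-149)) = 1/(-38035 - 112*(-149)) = 1/(-38035 + 16688) = 1/(-21347) = -1/21347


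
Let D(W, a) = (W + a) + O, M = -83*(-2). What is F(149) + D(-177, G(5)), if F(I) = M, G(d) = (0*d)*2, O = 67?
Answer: 56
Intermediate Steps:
G(d) = 0 (G(d) = 0*2 = 0)
M = 166
F(I) = 166
D(W, a) = 67 + W + a (D(W, a) = (W + a) + 67 = 67 + W + a)
F(149) + D(-177, G(5)) = 166 + (67 - 177 + 0) = 166 - 110 = 56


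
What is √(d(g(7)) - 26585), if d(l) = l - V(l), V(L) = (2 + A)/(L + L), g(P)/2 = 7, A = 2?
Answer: I*√1301986/7 ≈ 163.01*I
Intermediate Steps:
g(P) = 14 (g(P) = 2*7 = 14)
V(L) = 2/L (V(L) = (2 + 2)/(L + L) = 4/((2*L)) = 4*(1/(2*L)) = 2/L)
d(l) = l - 2/l
√(d(g(7)) - 26585) = √((14 - 2/14) - 26585) = √((14 - 2*1/14) - 26585) = √((14 - ⅐) - 26585) = √(97/7 - 26585) = √(-185998/7) = I*√1301986/7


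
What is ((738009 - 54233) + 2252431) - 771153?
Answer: 2165054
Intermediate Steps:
((738009 - 54233) + 2252431) - 771153 = (683776 + 2252431) - 771153 = 2936207 - 771153 = 2165054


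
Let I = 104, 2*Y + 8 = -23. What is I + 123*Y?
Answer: -3605/2 ≈ -1802.5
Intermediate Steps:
Y = -31/2 (Y = -4 + (½)*(-23) = -4 - 23/2 = -31/2 ≈ -15.500)
I + 123*Y = 104 + 123*(-31/2) = 104 - 3813/2 = -3605/2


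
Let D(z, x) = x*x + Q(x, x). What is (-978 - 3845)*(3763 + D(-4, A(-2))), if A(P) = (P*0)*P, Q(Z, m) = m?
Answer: -18148949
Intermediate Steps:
A(P) = 0 (A(P) = 0*P = 0)
D(z, x) = x + x**2 (D(z, x) = x*x + x = x**2 + x = x + x**2)
(-978 - 3845)*(3763 + D(-4, A(-2))) = (-978 - 3845)*(3763 + 0*(1 + 0)) = -4823*(3763 + 0*1) = -4823*(3763 + 0) = -4823*3763 = -18148949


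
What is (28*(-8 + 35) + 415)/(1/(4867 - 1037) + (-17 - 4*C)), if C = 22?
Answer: -4484930/402149 ≈ -11.152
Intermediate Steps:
(28*(-8 + 35) + 415)/(1/(4867 - 1037) + (-17 - 4*C)) = (28*(-8 + 35) + 415)/(1/(4867 - 1037) + (-17 - 4*22)) = (28*27 + 415)/(1/3830 + (-17 - 88)) = (756 + 415)/(1/3830 - 105) = 1171/(-402149/3830) = 1171*(-3830/402149) = -4484930/402149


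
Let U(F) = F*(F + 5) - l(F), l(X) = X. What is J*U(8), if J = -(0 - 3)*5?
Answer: 1440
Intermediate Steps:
U(F) = -F + F*(5 + F) (U(F) = F*(F + 5) - F = F*(5 + F) - F = -F + F*(5 + F))
J = 15 (J = -(-3)*5 = -1*(-15) = 15)
J*U(8) = 15*(8*(4 + 8)) = 15*(8*12) = 15*96 = 1440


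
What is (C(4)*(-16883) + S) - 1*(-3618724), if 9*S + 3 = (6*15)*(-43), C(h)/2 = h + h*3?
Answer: 9234113/3 ≈ 3.0780e+6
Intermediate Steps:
C(h) = 8*h (C(h) = 2*(h + h*3) = 2*(h + 3*h) = 2*(4*h) = 8*h)
S = -1291/3 (S = -1/3 + ((6*15)*(-43))/9 = -1/3 + (90*(-43))/9 = -1/3 + (1/9)*(-3870) = -1/3 - 430 = -1291/3 ≈ -430.33)
(C(4)*(-16883) + S) - 1*(-3618724) = ((8*4)*(-16883) - 1291/3) - 1*(-3618724) = (32*(-16883) - 1291/3) + 3618724 = (-540256 - 1291/3) + 3618724 = -1622059/3 + 3618724 = 9234113/3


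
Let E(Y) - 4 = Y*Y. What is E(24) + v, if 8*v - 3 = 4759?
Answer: 4701/4 ≈ 1175.3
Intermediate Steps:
v = 2381/4 (v = 3/8 + (⅛)*4759 = 3/8 + 4759/8 = 2381/4 ≈ 595.25)
E(Y) = 4 + Y² (E(Y) = 4 + Y*Y = 4 + Y²)
E(24) + v = (4 + 24²) + 2381/4 = (4 + 576) + 2381/4 = 580 + 2381/4 = 4701/4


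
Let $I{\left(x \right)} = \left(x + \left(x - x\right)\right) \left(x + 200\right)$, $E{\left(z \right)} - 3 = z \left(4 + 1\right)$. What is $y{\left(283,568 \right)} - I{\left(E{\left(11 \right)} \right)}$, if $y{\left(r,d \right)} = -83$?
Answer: $-15047$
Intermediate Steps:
$E{\left(z \right)} = 3 + 5 z$ ($E{\left(z \right)} = 3 + z \left(4 + 1\right) = 3 + z 5 = 3 + 5 z$)
$I{\left(x \right)} = x \left(200 + x\right)$ ($I{\left(x \right)} = \left(x + 0\right) \left(200 + x\right) = x \left(200 + x\right)$)
$y{\left(283,568 \right)} - I{\left(E{\left(11 \right)} \right)} = -83 - \left(3 + 5 \cdot 11\right) \left(200 + \left(3 + 5 \cdot 11\right)\right) = -83 - \left(3 + 55\right) \left(200 + \left(3 + 55\right)\right) = -83 - 58 \left(200 + 58\right) = -83 - 58 \cdot 258 = -83 - 14964 = -15047$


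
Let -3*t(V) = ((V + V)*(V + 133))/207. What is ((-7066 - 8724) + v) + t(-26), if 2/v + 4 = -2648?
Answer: -4331611699/274482 ≈ -15781.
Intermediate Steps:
v = -1/1326 (v = 2/(-4 - 2648) = 2/(-2652) = 2*(-1/2652) = -1/1326 ≈ -0.00075415)
t(V) = -2*V*(133 + V)/621 (t(V) = -(V + V)*(V + 133)/(3*207) = -(2*V)*(133 + V)/(3*207) = -2*V*(133 + V)/(3*207) = -2*V*(133 + V)/621)
((-7066 - 8724) + v) + t(-26) = ((-7066 - 8724) - 1/1326) - 2/621*(-26)*(133 - 26) = (-15790 - 1/1326) - 2/621*(-26)*107 = -20937541/1326 + 5564/621 = -4331611699/274482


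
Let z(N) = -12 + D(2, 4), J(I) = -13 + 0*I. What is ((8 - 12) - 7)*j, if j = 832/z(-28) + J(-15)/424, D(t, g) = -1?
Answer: 298639/424 ≈ 704.34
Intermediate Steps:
J(I) = -13 (J(I) = -13 + 0 = -13)
z(N) = -13 (z(N) = -12 - 1 = -13)
j = -27149/424 (j = 832/(-13) - 13/424 = 832*(-1/13) - 13*1/424 = -64 - 13/424 = -27149/424 ≈ -64.031)
((8 - 12) - 7)*j = ((8 - 12) - 7)*(-27149/424) = (-4 - 7)*(-27149/424) = -11*(-27149/424) = 298639/424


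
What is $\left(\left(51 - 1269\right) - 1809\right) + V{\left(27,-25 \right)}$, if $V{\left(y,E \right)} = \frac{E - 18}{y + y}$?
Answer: $- \frac{163501}{54} \approx -3027.8$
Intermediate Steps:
$V{\left(y,E \right)} = \frac{-18 + E}{2 y}$
$\left(\left(51 - 1269\right) - 1809\right) + V{\left(27,-25 \right)} = \left(\left(51 - 1269\right) - 1809\right) + \frac{-18 - 25}{2 \cdot 27} = \left(-1218 - 1809\right) + \frac{1}{2} \cdot \frac{1}{27} \left(-43\right) = -3027 - \frac{43}{54} = - \frac{163501}{54}$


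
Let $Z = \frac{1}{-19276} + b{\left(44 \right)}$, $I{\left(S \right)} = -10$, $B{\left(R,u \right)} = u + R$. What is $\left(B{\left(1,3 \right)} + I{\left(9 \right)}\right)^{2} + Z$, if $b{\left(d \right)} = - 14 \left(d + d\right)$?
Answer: $- \frac{23054097}{19276} \approx -1196.0$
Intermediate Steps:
$B{\left(R,u \right)} = R + u$
$b{\left(d \right)} = - 28 d$ ($b{\left(d \right)} = - 14 \cdot 2 d = - 28 d$)
$Z = - \frac{23748033}{19276}$ ($Z = \frac{1}{-19276} - 1232 = - \frac{1}{19276} - 1232 = - \frac{23748033}{19276} \approx -1232.0$)
$\left(B{\left(1,3 \right)} + I{\left(9 \right)}\right)^{2} + Z = \left(\left(1 + 3\right) - 10\right)^{2} - \frac{23748033}{19276} = \left(4 - 10\right)^{2} - \frac{23748033}{19276} = \left(-6\right)^{2} - \frac{23748033}{19276} = 36 - \frac{23748033}{19276} = - \frac{23054097}{19276}$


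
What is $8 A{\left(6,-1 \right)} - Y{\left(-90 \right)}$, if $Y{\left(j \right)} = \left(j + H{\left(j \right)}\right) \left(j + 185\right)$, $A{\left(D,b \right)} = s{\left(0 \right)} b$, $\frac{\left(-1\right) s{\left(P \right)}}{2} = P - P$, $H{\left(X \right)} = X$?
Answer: $17100$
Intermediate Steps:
$s{\left(P \right)} = 0$ ($s{\left(P \right)} = - 2 \left(P - P\right) = \left(-2\right) 0 = 0$)
$A{\left(D,b \right)} = 0$ ($A{\left(D,b \right)} = 0 b = 0$)
$Y{\left(j \right)} = 2 j \left(185 + j\right)$ ($Y{\left(j \right)} = \left(j + j\right) \left(j + 185\right) = 2 j \left(185 + j\right)$)
$8 A{\left(6,-1 \right)} - Y{\left(-90 \right)} = 8 \cdot 0 - 2 \left(-90\right) \left(185 - 90\right) = 0 - 2 \left(-90\right) 95 = 0 - -17100 = 0 + 17100 = 17100$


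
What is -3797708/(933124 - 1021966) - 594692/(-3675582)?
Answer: 1167635066060/27212171337 ≈ 42.909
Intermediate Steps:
-3797708/(933124 - 1021966) - 594692/(-3675582) = -3797708/(-88842) - 594692*(-1/3675582) = -3797708*(-1/88842) + 297346/1837791 = 1898854/44421 + 297346/1837791 = 1167635066060/27212171337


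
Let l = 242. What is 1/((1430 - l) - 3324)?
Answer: -1/2136 ≈ -0.00046816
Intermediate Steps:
1/((1430 - l) - 3324) = 1/((1430 - 1*242) - 3324) = 1/((1430 - 242) - 3324) = 1/(1188 - 3324) = 1/(-2136) = -1/2136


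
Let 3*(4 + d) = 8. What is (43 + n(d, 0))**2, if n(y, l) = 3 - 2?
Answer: 1936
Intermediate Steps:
d = -4/3 (d = -4 + (1/3)*8 = -4 + 8/3 = -4/3 ≈ -1.3333)
n(y, l) = 1
(43 + n(d, 0))**2 = (43 + 1)**2 = 44**2 = 1936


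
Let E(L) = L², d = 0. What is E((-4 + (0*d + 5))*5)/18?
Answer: 25/18 ≈ 1.3889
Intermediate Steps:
E((-4 + (0*d + 5))*5)/18 = ((-4 + (0*0 + 5))*5)²/18 = ((-4 + (0 + 5))*5)²*(1/18) = ((-4 + 5)*5)²*(1/18) = (1*5)²*(1/18) = 5²*(1/18) = 25*(1/18) = 25/18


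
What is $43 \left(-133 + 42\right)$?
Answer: $-3913$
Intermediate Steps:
$43 \left(-133 + 42\right) = 43 \left(-91\right) = -3913$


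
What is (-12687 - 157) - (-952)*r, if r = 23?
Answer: 9052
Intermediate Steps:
(-12687 - 157) - (-952)*r = (-12687 - 157) - (-952)*23 = -12844 - 1*(-21896) = -12844 + 21896 = 9052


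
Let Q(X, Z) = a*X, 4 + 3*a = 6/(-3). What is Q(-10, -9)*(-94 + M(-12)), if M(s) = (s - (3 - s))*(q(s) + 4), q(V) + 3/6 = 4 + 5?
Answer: -8630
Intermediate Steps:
q(V) = 17/2 (q(V) = -1/2 + (4 + 5) = -1/2 + 9 = 17/2)
a = -2 (a = -4/3 + (6/(-3))/3 = -4/3 + (6*(-1/3))/3 = -4/3 + (1/3)*(-2) = -4/3 - 2/3 = -2)
Q(X, Z) = -2*X
M(s) = -75/2 + 25*s (M(s) = (s - (3 - s))*(17/2 + 4) = (s + (-3 + s))*(25/2) = (-3 + 2*s)*(25/2) = -75/2 + 25*s)
Q(-10, -9)*(-94 + M(-12)) = (-2*(-10))*(-94 + (-75/2 + 25*(-12))) = 20*(-94 + (-75/2 - 300)) = 20*(-94 - 675/2) = 20*(-863/2) = -8630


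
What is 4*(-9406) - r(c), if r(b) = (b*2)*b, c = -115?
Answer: -64074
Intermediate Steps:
r(b) = 2*b**2 (r(b) = (2*b)*b = 2*b**2)
4*(-9406) - r(c) = 4*(-9406) - 2*(-115)**2 = -37624 - 2*13225 = -37624 - 1*26450 = -37624 - 26450 = -64074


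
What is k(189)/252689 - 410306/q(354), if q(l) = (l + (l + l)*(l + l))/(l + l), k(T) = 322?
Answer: -15950705338/27543101 ≈ -579.12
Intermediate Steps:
q(l) = (l + 4*l**2)/(2*l) (q(l) = (l + (2*l)*(2*l))/((2*l)) = (l + 4*l**2)*(1/(2*l)) = (l + 4*l**2)/(2*l))
k(189)/252689 - 410306/q(354) = 322/252689 - 410306/(1/2 + 2*354) = 322*(1/252689) - 410306/(1/2 + 708) = 322/252689 - 410306/1417/2 = 322/252689 - 410306*2/1417 = 322/252689 - 63124/109 = -15950705338/27543101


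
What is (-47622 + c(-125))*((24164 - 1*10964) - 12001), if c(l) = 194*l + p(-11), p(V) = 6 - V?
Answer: -86154145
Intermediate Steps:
c(l) = 17 + 194*l (c(l) = 194*l + (6 - 1*(-11)) = 194*l + (6 + 11) = 194*l + 17 = 17 + 194*l)
(-47622 + c(-125))*((24164 - 1*10964) - 12001) = (-47622 + (17 + 194*(-125)))*((24164 - 1*10964) - 12001) = (-47622 + (17 - 24250))*((24164 - 10964) - 12001) = (-47622 - 24233)*(13200 - 12001) = -71855*1199 = -86154145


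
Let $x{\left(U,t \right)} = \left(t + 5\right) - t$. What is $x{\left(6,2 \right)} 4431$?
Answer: $22155$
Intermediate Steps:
$x{\left(U,t \right)} = 5$ ($x{\left(U,t \right)} = \left(5 + t\right) - t = 5$)
$x{\left(6,2 \right)} 4431 = 5 \cdot 4431 = 22155$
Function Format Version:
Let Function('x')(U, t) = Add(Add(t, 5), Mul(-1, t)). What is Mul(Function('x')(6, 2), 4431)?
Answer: 22155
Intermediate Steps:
Function('x')(U, t) = 5 (Function('x')(U, t) = Add(Add(5, t), Mul(-1, t)) = 5)
Mul(Function('x')(6, 2), 4431) = Mul(5, 4431) = 22155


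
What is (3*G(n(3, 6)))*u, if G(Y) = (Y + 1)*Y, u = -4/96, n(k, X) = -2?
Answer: -1/4 ≈ -0.25000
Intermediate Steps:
u = -1/24 (u = -4*1/96 = -1/24 ≈ -0.041667)
G(Y) = Y*(1 + Y) (G(Y) = (1 + Y)*Y = Y*(1 + Y))
(3*G(n(3, 6)))*u = (3*(-2*(1 - 2)))*(-1/24) = (3*(-2*(-1)))*(-1/24) = (3*2)*(-1/24) = 6*(-1/24) = -1/4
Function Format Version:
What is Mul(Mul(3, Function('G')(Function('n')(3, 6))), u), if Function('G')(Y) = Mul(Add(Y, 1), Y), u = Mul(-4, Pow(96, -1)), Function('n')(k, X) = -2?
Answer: Rational(-1, 4) ≈ -0.25000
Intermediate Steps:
u = Rational(-1, 24) (u = Mul(-4, Rational(1, 96)) = Rational(-1, 24) ≈ -0.041667)
Function('G')(Y) = Mul(Y, Add(1, Y)) (Function('G')(Y) = Mul(Add(1, Y), Y) = Mul(Y, Add(1, Y)))
Mul(Mul(3, Function('G')(Function('n')(3, 6))), u) = Mul(Mul(3, Mul(-2, Add(1, -2))), Rational(-1, 24)) = Mul(Mul(3, Mul(-2, -1)), Rational(-1, 24)) = Mul(Mul(3, 2), Rational(-1, 24)) = Mul(6, Rational(-1, 24)) = Rational(-1, 4)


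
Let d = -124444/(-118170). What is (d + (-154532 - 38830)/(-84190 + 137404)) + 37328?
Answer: 19559447875343/524024865 ≈ 37325.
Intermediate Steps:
d = 62222/59085 (d = -124444*(-1/118170) = 62222/59085 ≈ 1.0531)
(d + (-154532 - 38830)/(-84190 + 137404)) + 37328 = (62222/59085 + (-154532 - 38830)/(-84190 + 137404)) + 37328 = (62222/59085 - 193362/53214) + 37328 = (62222/59085 - 193362*1/53214) + 37328 = (62222/59085 - 32227/8869) + 37328 = -1352285377/524024865 + 37328 = 19559447875343/524024865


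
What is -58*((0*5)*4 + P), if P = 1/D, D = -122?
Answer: 29/61 ≈ 0.47541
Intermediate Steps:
P = -1/122 (P = 1/(-122) = -1/122 ≈ -0.0081967)
-58*((0*5)*4 + P) = -58*((0*5)*4 - 1/122) = -58*(0*4 - 1/122) = -58*(0 - 1/122) = -58*(-1/122) = 29/61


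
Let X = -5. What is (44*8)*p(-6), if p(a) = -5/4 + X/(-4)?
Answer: 0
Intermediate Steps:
p(a) = 0 (p(a) = -5/4 - 5/(-4) = -5*1/4 - 5*(-1/4) = -5/4 + 5/4 = 0)
(44*8)*p(-6) = (44*8)*0 = 352*0 = 0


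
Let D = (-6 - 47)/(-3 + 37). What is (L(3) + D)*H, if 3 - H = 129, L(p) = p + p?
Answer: -9513/17 ≈ -559.59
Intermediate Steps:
L(p) = 2*p
H = -126 (H = 3 - 1*129 = 3 - 129 = -126)
D = -53/34 ≈ -1.5588
(L(3) + D)*H = (2*3 - 53/34)*(-126) = (6 - 53/34)*(-126) = (151/34)*(-126) = -9513/17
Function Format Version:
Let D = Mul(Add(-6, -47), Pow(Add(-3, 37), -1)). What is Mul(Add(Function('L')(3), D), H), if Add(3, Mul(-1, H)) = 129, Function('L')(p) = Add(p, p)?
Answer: Rational(-9513, 17) ≈ -559.59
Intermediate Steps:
Function('L')(p) = Mul(2, p)
H = -126 (H = Add(3, Mul(-1, 129)) = Add(3, -129) = -126)
D = Rational(-53, 34) (D = Mul(-53, Pow(34, -1)) = Mul(-53, Rational(1, 34)) = Rational(-53, 34) ≈ -1.5588)
Mul(Add(Function('L')(3), D), H) = Mul(Add(Mul(2, 3), Rational(-53, 34)), -126) = Mul(Add(6, Rational(-53, 34)), -126) = Mul(Rational(151, 34), -126) = Rational(-9513, 17)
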